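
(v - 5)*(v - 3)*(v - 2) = v^3 - 10*v^2 + 31*v - 30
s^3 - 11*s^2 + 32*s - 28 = (s - 7)*(s - 2)^2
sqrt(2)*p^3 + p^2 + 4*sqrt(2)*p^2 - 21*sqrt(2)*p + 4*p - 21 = (p - 3)*(p + 7)*(sqrt(2)*p + 1)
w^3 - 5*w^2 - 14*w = w*(w - 7)*(w + 2)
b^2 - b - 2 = (b - 2)*(b + 1)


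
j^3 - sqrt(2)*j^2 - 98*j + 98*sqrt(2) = (j - 7*sqrt(2))*(j - sqrt(2))*(j + 7*sqrt(2))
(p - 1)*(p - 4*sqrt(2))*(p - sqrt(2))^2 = p^4 - 6*sqrt(2)*p^3 - p^3 + 6*sqrt(2)*p^2 + 18*p^2 - 18*p - 8*sqrt(2)*p + 8*sqrt(2)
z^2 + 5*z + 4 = (z + 1)*(z + 4)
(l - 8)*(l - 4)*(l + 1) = l^3 - 11*l^2 + 20*l + 32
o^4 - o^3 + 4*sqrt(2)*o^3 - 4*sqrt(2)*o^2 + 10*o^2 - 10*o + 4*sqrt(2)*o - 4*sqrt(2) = (o - 1)*(o + sqrt(2))^2*(o + 2*sqrt(2))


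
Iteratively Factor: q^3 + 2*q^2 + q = (q + 1)*(q^2 + q) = (q + 1)^2*(q)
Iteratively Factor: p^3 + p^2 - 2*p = (p - 1)*(p^2 + 2*p) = p*(p - 1)*(p + 2)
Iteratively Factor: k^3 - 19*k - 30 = (k - 5)*(k^2 + 5*k + 6) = (k - 5)*(k + 3)*(k + 2)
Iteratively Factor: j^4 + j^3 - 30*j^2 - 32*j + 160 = (j + 4)*(j^3 - 3*j^2 - 18*j + 40) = (j - 5)*(j + 4)*(j^2 + 2*j - 8) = (j - 5)*(j + 4)^2*(j - 2)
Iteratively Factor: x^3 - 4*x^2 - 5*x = (x)*(x^2 - 4*x - 5) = x*(x - 5)*(x + 1)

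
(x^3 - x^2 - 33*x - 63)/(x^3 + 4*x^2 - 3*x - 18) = (x - 7)/(x - 2)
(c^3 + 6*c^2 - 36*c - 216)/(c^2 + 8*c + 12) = (c^2 - 36)/(c + 2)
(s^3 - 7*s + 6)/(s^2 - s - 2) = (s^2 + 2*s - 3)/(s + 1)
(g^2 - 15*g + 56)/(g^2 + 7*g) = (g^2 - 15*g + 56)/(g*(g + 7))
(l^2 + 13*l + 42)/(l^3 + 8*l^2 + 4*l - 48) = (l + 7)/(l^2 + 2*l - 8)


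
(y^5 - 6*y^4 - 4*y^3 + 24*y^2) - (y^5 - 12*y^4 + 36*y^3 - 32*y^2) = 6*y^4 - 40*y^3 + 56*y^2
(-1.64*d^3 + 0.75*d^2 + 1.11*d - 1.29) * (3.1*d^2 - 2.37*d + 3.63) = -5.084*d^5 + 6.2118*d^4 - 4.2897*d^3 - 3.9072*d^2 + 7.0866*d - 4.6827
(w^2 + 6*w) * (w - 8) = w^3 - 2*w^2 - 48*w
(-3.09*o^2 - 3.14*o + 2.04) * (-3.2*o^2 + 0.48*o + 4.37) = 9.888*o^4 + 8.5648*o^3 - 21.5385*o^2 - 12.7426*o + 8.9148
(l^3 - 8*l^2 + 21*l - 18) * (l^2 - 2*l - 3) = l^5 - 10*l^4 + 34*l^3 - 36*l^2 - 27*l + 54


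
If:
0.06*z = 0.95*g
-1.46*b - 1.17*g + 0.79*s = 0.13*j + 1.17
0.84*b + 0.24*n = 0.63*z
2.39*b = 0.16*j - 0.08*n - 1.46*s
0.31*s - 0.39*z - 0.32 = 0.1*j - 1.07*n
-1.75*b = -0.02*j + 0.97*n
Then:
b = -4.27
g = -0.06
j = 232.95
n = 12.51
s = 31.83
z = -0.93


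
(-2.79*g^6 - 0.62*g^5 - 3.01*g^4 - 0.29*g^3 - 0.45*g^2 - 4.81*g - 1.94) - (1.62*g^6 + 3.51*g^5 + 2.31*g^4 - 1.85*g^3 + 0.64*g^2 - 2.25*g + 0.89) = -4.41*g^6 - 4.13*g^5 - 5.32*g^4 + 1.56*g^3 - 1.09*g^2 - 2.56*g - 2.83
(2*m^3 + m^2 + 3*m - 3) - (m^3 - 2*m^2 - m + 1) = m^3 + 3*m^2 + 4*m - 4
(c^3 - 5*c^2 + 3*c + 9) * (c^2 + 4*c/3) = c^5 - 11*c^4/3 - 11*c^3/3 + 13*c^2 + 12*c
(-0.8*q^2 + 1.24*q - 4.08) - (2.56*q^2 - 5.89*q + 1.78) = -3.36*q^2 + 7.13*q - 5.86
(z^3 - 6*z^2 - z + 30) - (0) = z^3 - 6*z^2 - z + 30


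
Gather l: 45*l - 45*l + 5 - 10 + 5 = 0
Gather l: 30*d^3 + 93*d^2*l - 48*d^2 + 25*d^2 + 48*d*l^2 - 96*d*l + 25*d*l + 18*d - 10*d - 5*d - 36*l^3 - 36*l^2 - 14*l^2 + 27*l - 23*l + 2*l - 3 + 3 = 30*d^3 - 23*d^2 + 3*d - 36*l^3 + l^2*(48*d - 50) + l*(93*d^2 - 71*d + 6)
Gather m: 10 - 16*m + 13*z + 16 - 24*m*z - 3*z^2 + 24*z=m*(-24*z - 16) - 3*z^2 + 37*z + 26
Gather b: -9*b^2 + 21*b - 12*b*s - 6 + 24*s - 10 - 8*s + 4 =-9*b^2 + b*(21 - 12*s) + 16*s - 12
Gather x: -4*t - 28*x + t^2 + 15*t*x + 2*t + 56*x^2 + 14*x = t^2 - 2*t + 56*x^2 + x*(15*t - 14)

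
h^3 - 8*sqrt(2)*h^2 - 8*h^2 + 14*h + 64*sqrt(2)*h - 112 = (h - 8)*(h - 7*sqrt(2))*(h - sqrt(2))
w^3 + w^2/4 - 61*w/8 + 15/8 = (w - 5/2)*(w - 1/4)*(w + 3)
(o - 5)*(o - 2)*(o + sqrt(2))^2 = o^4 - 7*o^3 + 2*sqrt(2)*o^3 - 14*sqrt(2)*o^2 + 12*o^2 - 14*o + 20*sqrt(2)*o + 20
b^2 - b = b*(b - 1)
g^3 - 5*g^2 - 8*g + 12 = (g - 6)*(g - 1)*(g + 2)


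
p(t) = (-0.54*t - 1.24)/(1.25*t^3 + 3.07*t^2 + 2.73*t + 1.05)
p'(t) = (-0.54*t - 1.24)*(-3.75*t^2 - 6.14*t - 2.73)/(1.25*t^3 + 3.07*t^2 + 2.73*t + 1.05)^2 - 0.54/(1.25*t^3 + 3.07*t^2 + 2.73*t + 1.05)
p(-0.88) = -4.42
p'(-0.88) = 2.77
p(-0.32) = -2.37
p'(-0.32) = 4.86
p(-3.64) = -0.03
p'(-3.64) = -0.01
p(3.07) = -0.04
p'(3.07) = 0.02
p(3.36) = -0.03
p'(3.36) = 0.02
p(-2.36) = -0.01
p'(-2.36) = 0.10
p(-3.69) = -0.03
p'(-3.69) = -0.01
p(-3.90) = -0.02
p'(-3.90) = -0.01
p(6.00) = -0.01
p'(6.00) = 0.00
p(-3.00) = -0.03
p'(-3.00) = 0.00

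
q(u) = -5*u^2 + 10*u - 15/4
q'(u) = 10 - 10*u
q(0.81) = 1.07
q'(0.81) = 1.90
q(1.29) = 0.83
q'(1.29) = -2.90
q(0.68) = 0.74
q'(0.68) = 3.20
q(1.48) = 0.10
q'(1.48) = -4.80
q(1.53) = -0.15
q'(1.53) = -5.30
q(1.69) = -1.13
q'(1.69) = -6.90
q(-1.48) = -29.50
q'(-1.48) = 24.80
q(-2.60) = -63.55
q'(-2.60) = 36.00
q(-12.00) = -843.75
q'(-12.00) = 130.00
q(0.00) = -3.75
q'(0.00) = 10.00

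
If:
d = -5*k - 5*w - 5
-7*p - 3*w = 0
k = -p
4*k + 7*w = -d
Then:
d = -305/11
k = 15/11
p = -15/11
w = 35/11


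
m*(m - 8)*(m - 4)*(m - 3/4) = m^4 - 51*m^3/4 + 41*m^2 - 24*m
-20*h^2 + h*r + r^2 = (-4*h + r)*(5*h + r)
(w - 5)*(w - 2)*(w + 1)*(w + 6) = w^4 - 33*w^2 + 28*w + 60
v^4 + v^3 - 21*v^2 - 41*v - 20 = (v - 5)*(v + 1)^2*(v + 4)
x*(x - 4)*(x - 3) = x^3 - 7*x^2 + 12*x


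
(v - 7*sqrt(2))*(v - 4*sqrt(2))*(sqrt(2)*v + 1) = sqrt(2)*v^3 - 21*v^2 + 45*sqrt(2)*v + 56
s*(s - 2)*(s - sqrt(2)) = s^3 - 2*s^2 - sqrt(2)*s^2 + 2*sqrt(2)*s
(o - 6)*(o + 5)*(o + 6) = o^3 + 5*o^2 - 36*o - 180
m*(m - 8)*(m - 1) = m^3 - 9*m^2 + 8*m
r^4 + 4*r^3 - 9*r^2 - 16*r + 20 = (r - 2)*(r - 1)*(r + 2)*(r + 5)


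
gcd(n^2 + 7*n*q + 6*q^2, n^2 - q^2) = n + q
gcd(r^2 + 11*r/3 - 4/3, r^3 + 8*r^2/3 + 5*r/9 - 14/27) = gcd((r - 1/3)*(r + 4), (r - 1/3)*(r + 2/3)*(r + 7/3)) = r - 1/3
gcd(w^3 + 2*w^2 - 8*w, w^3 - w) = w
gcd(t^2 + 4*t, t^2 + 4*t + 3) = 1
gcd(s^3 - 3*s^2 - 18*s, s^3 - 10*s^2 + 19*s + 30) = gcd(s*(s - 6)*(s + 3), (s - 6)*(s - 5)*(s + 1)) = s - 6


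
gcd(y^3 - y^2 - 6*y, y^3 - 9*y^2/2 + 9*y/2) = y^2 - 3*y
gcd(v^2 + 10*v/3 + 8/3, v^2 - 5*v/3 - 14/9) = 1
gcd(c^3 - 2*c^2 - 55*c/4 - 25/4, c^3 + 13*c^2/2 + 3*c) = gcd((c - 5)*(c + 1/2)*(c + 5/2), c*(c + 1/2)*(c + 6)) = c + 1/2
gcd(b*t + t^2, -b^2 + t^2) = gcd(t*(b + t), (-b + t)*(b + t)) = b + t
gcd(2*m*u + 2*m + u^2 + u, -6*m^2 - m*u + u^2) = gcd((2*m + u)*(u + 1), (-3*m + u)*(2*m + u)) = 2*m + u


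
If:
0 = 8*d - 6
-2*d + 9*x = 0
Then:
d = 3/4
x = 1/6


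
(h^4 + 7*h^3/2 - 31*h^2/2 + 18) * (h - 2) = h^5 + 3*h^4/2 - 45*h^3/2 + 31*h^2 + 18*h - 36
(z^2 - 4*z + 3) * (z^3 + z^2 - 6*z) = z^5 - 3*z^4 - 7*z^3 + 27*z^2 - 18*z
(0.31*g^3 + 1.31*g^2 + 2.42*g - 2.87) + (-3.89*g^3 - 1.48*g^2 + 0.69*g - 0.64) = -3.58*g^3 - 0.17*g^2 + 3.11*g - 3.51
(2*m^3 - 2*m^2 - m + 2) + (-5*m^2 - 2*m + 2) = 2*m^3 - 7*m^2 - 3*m + 4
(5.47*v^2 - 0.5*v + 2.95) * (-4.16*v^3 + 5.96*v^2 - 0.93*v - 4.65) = -22.7552*v^5 + 34.6812*v^4 - 20.3391*v^3 - 7.3885*v^2 - 0.4185*v - 13.7175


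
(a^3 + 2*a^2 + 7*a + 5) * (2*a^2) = 2*a^5 + 4*a^4 + 14*a^3 + 10*a^2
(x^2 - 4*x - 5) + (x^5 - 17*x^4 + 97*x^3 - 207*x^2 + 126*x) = x^5 - 17*x^4 + 97*x^3 - 206*x^2 + 122*x - 5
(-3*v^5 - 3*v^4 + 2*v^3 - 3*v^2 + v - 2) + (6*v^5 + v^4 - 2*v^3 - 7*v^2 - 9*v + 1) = 3*v^5 - 2*v^4 - 10*v^2 - 8*v - 1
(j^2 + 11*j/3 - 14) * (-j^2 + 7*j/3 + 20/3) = -j^4 - 4*j^3/3 + 263*j^2/9 - 74*j/9 - 280/3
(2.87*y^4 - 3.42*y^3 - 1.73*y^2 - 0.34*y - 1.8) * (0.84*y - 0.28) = 2.4108*y^5 - 3.6764*y^4 - 0.4956*y^3 + 0.1988*y^2 - 1.4168*y + 0.504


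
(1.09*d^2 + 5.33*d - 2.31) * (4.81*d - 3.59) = 5.2429*d^3 + 21.7242*d^2 - 30.2458*d + 8.2929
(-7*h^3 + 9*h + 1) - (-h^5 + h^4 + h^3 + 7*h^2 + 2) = h^5 - h^4 - 8*h^3 - 7*h^2 + 9*h - 1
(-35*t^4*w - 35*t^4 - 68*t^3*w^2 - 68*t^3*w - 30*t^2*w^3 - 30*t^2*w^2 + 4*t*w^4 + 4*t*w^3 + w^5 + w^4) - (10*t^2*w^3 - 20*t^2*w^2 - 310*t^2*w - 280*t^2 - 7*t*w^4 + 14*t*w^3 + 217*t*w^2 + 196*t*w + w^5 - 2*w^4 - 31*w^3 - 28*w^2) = -35*t^4*w - 35*t^4 - 68*t^3*w^2 - 68*t^3*w - 40*t^2*w^3 - 10*t^2*w^2 + 310*t^2*w + 280*t^2 + 11*t*w^4 - 10*t*w^3 - 217*t*w^2 - 196*t*w + 3*w^4 + 31*w^3 + 28*w^2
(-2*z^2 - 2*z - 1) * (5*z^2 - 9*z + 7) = -10*z^4 + 8*z^3 - z^2 - 5*z - 7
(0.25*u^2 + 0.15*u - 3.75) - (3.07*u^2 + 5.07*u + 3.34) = -2.82*u^2 - 4.92*u - 7.09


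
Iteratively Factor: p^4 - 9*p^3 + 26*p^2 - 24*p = (p)*(p^3 - 9*p^2 + 26*p - 24) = p*(p - 3)*(p^2 - 6*p + 8) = p*(p - 4)*(p - 3)*(p - 2)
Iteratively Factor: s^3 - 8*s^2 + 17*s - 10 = (s - 2)*(s^2 - 6*s + 5) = (s - 2)*(s - 1)*(s - 5)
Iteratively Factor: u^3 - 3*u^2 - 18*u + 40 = (u + 4)*(u^2 - 7*u + 10) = (u - 2)*(u + 4)*(u - 5)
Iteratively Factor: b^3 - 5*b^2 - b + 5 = (b - 1)*(b^2 - 4*b - 5) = (b - 5)*(b - 1)*(b + 1)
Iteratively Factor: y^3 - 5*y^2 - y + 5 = (y + 1)*(y^2 - 6*y + 5) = (y - 5)*(y + 1)*(y - 1)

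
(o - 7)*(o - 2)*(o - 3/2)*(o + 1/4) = o^4 - 41*o^3/4 + 199*o^2/8 - 113*o/8 - 21/4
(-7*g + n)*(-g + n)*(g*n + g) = 7*g^3*n + 7*g^3 - 8*g^2*n^2 - 8*g^2*n + g*n^3 + g*n^2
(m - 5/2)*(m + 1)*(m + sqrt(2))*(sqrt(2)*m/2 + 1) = sqrt(2)*m^4/2 - 3*sqrt(2)*m^3/4 + 2*m^3 - 3*m^2 - sqrt(2)*m^2/4 - 5*m - 3*sqrt(2)*m/2 - 5*sqrt(2)/2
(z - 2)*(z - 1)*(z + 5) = z^3 + 2*z^2 - 13*z + 10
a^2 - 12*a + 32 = (a - 8)*(a - 4)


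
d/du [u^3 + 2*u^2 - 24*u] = 3*u^2 + 4*u - 24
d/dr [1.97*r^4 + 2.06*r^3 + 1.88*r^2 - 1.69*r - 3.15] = 7.88*r^3 + 6.18*r^2 + 3.76*r - 1.69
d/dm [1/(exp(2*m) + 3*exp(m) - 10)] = (-2*exp(m) - 3)*exp(m)/(exp(2*m) + 3*exp(m) - 10)^2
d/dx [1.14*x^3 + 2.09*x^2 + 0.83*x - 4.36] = 3.42*x^2 + 4.18*x + 0.83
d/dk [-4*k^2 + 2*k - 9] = 2 - 8*k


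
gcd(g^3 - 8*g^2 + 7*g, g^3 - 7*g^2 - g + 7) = g^2 - 8*g + 7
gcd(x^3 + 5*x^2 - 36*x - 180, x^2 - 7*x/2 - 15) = x - 6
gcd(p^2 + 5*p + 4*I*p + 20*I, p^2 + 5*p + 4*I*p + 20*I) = p^2 + p*(5 + 4*I) + 20*I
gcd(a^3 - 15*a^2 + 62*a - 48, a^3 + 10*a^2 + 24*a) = 1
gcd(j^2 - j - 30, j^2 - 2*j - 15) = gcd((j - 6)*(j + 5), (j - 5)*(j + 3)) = 1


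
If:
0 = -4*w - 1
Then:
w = -1/4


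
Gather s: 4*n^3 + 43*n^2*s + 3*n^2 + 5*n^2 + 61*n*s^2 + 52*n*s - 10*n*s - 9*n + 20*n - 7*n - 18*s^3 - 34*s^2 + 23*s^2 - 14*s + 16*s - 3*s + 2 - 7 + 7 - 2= 4*n^3 + 8*n^2 + 4*n - 18*s^3 + s^2*(61*n - 11) + s*(43*n^2 + 42*n - 1)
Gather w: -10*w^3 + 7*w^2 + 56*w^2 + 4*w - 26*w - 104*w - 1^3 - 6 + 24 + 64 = -10*w^3 + 63*w^2 - 126*w + 81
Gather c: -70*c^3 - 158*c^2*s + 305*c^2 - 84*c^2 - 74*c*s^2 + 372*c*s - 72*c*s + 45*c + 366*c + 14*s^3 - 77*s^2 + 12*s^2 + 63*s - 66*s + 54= -70*c^3 + c^2*(221 - 158*s) + c*(-74*s^2 + 300*s + 411) + 14*s^3 - 65*s^2 - 3*s + 54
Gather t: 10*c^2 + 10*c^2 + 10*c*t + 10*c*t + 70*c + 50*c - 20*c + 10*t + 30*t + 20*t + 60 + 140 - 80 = 20*c^2 + 100*c + t*(20*c + 60) + 120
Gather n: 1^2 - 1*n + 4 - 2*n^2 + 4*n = -2*n^2 + 3*n + 5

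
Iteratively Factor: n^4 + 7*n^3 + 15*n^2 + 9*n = (n)*(n^3 + 7*n^2 + 15*n + 9) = n*(n + 3)*(n^2 + 4*n + 3) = n*(n + 1)*(n + 3)*(n + 3)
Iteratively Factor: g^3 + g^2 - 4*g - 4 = (g + 1)*(g^2 - 4) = (g + 1)*(g + 2)*(g - 2)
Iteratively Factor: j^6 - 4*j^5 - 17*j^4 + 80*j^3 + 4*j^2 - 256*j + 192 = (j - 1)*(j^5 - 3*j^4 - 20*j^3 + 60*j^2 + 64*j - 192) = (j - 1)*(j + 4)*(j^4 - 7*j^3 + 8*j^2 + 28*j - 48) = (j - 3)*(j - 1)*(j + 4)*(j^3 - 4*j^2 - 4*j + 16) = (j - 3)*(j - 2)*(j - 1)*(j + 4)*(j^2 - 2*j - 8) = (j - 3)*(j - 2)*(j - 1)*(j + 2)*(j + 4)*(j - 4)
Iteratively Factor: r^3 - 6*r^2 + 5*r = (r)*(r^2 - 6*r + 5) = r*(r - 5)*(r - 1)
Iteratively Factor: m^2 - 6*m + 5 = (m - 5)*(m - 1)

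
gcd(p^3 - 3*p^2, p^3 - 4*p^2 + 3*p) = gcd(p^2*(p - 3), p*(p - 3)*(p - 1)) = p^2 - 3*p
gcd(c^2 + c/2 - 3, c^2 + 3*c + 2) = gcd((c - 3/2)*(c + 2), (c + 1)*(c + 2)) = c + 2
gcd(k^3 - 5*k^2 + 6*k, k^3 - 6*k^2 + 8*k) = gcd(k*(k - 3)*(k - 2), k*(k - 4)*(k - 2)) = k^2 - 2*k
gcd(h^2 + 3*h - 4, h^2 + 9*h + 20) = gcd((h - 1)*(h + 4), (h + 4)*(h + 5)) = h + 4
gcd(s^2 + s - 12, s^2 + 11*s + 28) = s + 4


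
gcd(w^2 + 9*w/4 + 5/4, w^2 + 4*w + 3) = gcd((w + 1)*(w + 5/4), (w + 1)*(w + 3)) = w + 1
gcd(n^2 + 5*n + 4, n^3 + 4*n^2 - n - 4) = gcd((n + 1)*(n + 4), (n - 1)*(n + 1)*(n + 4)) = n^2 + 5*n + 4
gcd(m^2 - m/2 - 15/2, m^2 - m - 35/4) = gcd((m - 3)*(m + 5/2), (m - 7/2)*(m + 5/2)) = m + 5/2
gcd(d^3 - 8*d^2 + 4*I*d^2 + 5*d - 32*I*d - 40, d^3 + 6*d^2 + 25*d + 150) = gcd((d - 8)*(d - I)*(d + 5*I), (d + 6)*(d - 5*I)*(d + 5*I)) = d + 5*I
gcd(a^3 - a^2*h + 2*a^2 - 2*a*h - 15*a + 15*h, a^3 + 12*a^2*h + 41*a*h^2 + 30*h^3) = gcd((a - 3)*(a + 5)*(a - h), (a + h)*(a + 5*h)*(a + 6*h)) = 1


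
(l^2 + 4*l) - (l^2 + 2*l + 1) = 2*l - 1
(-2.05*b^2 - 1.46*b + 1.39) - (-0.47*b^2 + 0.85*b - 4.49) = -1.58*b^2 - 2.31*b + 5.88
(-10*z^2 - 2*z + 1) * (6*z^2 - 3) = -60*z^4 - 12*z^3 + 36*z^2 + 6*z - 3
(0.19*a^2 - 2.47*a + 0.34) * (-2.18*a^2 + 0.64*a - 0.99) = -0.4142*a^4 + 5.5062*a^3 - 2.5101*a^2 + 2.6629*a - 0.3366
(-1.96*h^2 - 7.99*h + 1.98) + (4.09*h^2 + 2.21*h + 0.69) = 2.13*h^2 - 5.78*h + 2.67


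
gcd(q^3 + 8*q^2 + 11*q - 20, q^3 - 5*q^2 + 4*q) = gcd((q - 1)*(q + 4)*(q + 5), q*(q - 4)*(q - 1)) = q - 1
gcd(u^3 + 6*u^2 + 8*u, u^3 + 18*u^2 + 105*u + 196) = u + 4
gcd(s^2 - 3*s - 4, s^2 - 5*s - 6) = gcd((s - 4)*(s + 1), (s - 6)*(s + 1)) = s + 1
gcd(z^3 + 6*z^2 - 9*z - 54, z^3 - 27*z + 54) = z^2 + 3*z - 18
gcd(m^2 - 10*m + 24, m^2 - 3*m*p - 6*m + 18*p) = m - 6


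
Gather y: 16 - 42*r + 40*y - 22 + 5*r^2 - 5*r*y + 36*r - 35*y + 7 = 5*r^2 - 6*r + y*(5 - 5*r) + 1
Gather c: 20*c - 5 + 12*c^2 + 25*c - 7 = 12*c^2 + 45*c - 12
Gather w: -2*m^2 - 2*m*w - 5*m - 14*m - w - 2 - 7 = -2*m^2 - 19*m + w*(-2*m - 1) - 9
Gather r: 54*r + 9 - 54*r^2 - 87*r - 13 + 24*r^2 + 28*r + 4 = -30*r^2 - 5*r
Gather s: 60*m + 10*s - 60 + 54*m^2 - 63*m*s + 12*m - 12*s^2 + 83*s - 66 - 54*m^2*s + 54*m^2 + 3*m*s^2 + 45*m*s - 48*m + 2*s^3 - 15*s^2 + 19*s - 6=108*m^2 + 24*m + 2*s^3 + s^2*(3*m - 27) + s*(-54*m^2 - 18*m + 112) - 132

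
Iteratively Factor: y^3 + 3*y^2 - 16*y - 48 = (y + 4)*(y^2 - y - 12) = (y + 3)*(y + 4)*(y - 4)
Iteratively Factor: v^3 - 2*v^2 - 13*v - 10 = (v - 5)*(v^2 + 3*v + 2) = (v - 5)*(v + 1)*(v + 2)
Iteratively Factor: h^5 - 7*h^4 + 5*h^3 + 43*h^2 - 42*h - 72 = (h - 4)*(h^4 - 3*h^3 - 7*h^2 + 15*h + 18) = (h - 4)*(h - 3)*(h^3 - 7*h - 6) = (h - 4)*(h - 3)*(h + 1)*(h^2 - h - 6) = (h - 4)*(h - 3)^2*(h + 1)*(h + 2)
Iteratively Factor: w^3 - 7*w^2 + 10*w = (w - 2)*(w^2 - 5*w) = w*(w - 2)*(w - 5)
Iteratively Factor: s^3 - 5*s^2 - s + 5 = (s - 5)*(s^2 - 1) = (s - 5)*(s + 1)*(s - 1)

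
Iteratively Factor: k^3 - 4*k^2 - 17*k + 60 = (k - 5)*(k^2 + k - 12) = (k - 5)*(k - 3)*(k + 4)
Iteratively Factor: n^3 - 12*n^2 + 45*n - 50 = (n - 5)*(n^2 - 7*n + 10) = (n - 5)^2*(n - 2)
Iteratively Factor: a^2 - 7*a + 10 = (a - 5)*(a - 2)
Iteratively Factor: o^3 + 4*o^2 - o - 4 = (o + 4)*(o^2 - 1) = (o - 1)*(o + 4)*(o + 1)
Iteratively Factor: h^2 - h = (h)*(h - 1)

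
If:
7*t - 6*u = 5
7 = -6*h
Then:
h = -7/6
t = 6*u/7 + 5/7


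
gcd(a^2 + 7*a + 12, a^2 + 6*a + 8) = a + 4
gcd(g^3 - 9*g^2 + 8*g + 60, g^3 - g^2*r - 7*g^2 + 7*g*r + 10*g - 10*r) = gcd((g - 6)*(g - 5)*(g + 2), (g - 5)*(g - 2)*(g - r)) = g - 5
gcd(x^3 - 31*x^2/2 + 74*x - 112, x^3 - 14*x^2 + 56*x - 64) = x^2 - 12*x + 32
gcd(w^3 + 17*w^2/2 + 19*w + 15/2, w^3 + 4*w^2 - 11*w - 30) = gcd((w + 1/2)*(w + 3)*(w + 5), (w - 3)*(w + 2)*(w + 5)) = w + 5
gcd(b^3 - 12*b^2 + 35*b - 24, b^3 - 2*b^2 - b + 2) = b - 1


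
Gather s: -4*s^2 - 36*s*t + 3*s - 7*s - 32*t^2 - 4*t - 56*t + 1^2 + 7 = -4*s^2 + s*(-36*t - 4) - 32*t^2 - 60*t + 8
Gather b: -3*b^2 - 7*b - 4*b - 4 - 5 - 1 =-3*b^2 - 11*b - 10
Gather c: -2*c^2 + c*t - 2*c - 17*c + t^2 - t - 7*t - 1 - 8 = -2*c^2 + c*(t - 19) + t^2 - 8*t - 9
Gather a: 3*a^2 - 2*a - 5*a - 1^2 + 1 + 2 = 3*a^2 - 7*a + 2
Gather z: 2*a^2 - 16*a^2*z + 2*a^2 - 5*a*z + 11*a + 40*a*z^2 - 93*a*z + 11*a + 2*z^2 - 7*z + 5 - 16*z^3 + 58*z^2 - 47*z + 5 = 4*a^2 + 22*a - 16*z^3 + z^2*(40*a + 60) + z*(-16*a^2 - 98*a - 54) + 10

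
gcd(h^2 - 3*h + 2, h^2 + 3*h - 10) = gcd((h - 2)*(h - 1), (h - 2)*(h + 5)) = h - 2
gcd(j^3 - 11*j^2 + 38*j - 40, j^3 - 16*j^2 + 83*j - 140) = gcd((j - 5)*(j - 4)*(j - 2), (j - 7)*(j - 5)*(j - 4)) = j^2 - 9*j + 20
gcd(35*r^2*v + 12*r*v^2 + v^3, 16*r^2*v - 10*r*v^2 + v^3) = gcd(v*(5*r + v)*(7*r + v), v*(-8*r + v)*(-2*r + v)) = v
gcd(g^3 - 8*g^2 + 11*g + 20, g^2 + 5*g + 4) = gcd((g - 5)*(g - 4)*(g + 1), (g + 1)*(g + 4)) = g + 1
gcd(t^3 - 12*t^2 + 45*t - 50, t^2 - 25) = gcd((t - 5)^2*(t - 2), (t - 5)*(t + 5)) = t - 5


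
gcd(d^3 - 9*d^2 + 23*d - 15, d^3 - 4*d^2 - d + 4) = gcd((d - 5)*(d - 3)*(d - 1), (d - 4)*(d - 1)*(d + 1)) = d - 1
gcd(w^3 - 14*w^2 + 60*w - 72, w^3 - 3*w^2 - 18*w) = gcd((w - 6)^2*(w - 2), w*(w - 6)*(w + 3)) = w - 6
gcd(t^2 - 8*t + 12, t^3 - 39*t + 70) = t - 2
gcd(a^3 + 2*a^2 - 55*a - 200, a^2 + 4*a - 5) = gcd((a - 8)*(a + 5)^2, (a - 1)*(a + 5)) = a + 5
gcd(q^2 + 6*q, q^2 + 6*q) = q^2 + 6*q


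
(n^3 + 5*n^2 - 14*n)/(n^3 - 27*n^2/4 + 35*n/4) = 4*(n^2 + 5*n - 14)/(4*n^2 - 27*n + 35)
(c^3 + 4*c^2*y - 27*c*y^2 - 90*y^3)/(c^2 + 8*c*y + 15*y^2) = (c^2 + c*y - 30*y^2)/(c + 5*y)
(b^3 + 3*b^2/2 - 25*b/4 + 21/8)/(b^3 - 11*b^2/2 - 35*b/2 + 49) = (b^2 - 2*b + 3/4)/(b^2 - 9*b + 14)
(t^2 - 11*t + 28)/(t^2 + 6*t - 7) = (t^2 - 11*t + 28)/(t^2 + 6*t - 7)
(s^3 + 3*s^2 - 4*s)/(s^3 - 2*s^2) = (s^2 + 3*s - 4)/(s*(s - 2))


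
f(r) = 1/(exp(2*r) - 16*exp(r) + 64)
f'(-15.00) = 0.00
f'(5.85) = -0.00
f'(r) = (-2*exp(2*r) + 16*exp(r))/(exp(2*r) - 16*exp(r) + 64)^2 = 2*(8 - exp(r))*exp(r)/(exp(2*r) - 16*exp(r) + 64)^2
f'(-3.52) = 0.00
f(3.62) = 0.00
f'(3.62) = -0.00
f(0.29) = 0.02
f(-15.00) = 0.02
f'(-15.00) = 0.00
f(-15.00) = 0.02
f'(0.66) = 0.02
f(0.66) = 0.03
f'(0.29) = 0.01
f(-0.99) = 0.02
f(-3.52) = 0.02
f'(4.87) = -0.00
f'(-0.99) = 0.00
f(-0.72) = 0.02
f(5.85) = 0.00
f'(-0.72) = 0.00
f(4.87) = 0.00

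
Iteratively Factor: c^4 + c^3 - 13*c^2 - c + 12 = (c - 3)*(c^3 + 4*c^2 - c - 4) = (c - 3)*(c + 4)*(c^2 - 1) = (c - 3)*(c - 1)*(c + 4)*(c + 1)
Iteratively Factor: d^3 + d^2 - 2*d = (d - 1)*(d^2 + 2*d) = d*(d - 1)*(d + 2)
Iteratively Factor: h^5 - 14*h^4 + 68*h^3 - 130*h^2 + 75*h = (h - 5)*(h^4 - 9*h^3 + 23*h^2 - 15*h) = (h - 5)*(h - 1)*(h^3 - 8*h^2 + 15*h) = (h - 5)^2*(h - 1)*(h^2 - 3*h) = (h - 5)^2*(h - 3)*(h - 1)*(h)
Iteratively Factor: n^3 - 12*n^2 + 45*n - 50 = (n - 5)*(n^2 - 7*n + 10) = (n - 5)*(n - 2)*(n - 5)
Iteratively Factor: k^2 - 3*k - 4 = (k + 1)*(k - 4)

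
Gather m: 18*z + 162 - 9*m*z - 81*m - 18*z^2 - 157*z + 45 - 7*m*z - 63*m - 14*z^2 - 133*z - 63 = m*(-16*z - 144) - 32*z^2 - 272*z + 144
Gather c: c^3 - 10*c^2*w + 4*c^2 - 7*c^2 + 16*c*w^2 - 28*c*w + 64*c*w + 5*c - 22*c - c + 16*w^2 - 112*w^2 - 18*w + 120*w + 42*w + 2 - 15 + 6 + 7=c^3 + c^2*(-10*w - 3) + c*(16*w^2 + 36*w - 18) - 96*w^2 + 144*w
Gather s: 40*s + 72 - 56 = 40*s + 16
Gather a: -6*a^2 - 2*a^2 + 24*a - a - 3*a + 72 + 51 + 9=-8*a^2 + 20*a + 132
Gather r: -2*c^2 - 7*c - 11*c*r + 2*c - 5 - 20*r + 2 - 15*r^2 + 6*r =-2*c^2 - 5*c - 15*r^2 + r*(-11*c - 14) - 3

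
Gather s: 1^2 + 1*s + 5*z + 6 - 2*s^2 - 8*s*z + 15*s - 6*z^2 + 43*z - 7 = -2*s^2 + s*(16 - 8*z) - 6*z^2 + 48*z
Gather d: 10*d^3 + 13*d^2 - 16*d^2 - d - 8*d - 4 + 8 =10*d^3 - 3*d^2 - 9*d + 4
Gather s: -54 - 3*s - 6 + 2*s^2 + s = 2*s^2 - 2*s - 60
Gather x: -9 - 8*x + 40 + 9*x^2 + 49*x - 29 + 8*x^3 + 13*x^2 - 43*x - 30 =8*x^3 + 22*x^2 - 2*x - 28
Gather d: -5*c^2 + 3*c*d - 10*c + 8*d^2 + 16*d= -5*c^2 - 10*c + 8*d^2 + d*(3*c + 16)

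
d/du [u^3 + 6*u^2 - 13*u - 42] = 3*u^2 + 12*u - 13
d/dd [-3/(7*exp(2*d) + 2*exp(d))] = 6*(7*exp(d) + 1)*exp(-d)/(7*exp(d) + 2)^2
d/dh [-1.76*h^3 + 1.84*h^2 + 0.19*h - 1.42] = -5.28*h^2 + 3.68*h + 0.19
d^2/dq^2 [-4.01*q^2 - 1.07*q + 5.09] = -8.02000000000000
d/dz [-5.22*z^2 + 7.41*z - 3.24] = 7.41 - 10.44*z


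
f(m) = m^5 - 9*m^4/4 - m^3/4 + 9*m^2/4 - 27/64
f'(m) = 5*m^4 - 9*m^3 - 3*m^2/4 + 9*m/2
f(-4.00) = -1548.42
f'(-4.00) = 1826.00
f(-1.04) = -1.56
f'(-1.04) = 10.48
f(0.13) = -0.39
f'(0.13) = 0.55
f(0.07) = -0.41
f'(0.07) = 0.31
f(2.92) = 61.25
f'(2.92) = 146.17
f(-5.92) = -9904.50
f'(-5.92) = 7955.60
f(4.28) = 702.39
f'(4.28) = 977.72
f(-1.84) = -38.13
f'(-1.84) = 102.56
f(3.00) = 73.83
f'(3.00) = 168.75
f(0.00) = -0.42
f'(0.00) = 0.00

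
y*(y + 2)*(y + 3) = y^3 + 5*y^2 + 6*y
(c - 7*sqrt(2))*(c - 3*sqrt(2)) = c^2 - 10*sqrt(2)*c + 42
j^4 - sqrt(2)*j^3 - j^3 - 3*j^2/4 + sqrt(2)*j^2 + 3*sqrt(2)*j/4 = j*(j - 3/2)*(j + 1/2)*(j - sqrt(2))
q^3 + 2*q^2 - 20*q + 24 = (q - 2)^2*(q + 6)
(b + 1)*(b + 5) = b^2 + 6*b + 5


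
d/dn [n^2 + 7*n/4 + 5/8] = 2*n + 7/4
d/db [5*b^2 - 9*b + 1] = 10*b - 9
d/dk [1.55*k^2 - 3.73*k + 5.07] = 3.1*k - 3.73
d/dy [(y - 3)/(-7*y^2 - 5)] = (-7*y^2 + 14*y*(y - 3) - 5)/(7*y^2 + 5)^2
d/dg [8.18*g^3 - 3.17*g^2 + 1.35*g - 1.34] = 24.54*g^2 - 6.34*g + 1.35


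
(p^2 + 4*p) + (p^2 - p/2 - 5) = 2*p^2 + 7*p/2 - 5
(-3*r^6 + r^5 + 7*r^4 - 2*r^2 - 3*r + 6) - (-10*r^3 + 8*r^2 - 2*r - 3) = -3*r^6 + r^5 + 7*r^4 + 10*r^3 - 10*r^2 - r + 9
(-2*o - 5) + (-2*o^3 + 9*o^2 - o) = -2*o^3 + 9*o^2 - 3*o - 5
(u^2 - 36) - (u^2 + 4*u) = -4*u - 36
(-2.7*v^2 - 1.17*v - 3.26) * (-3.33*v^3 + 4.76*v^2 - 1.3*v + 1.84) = 8.991*v^5 - 8.9559*v^4 + 8.7966*v^3 - 18.9646*v^2 + 2.0852*v - 5.9984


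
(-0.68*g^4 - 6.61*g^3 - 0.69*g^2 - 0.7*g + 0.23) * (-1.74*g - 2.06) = 1.1832*g^5 + 12.9022*g^4 + 14.8172*g^3 + 2.6394*g^2 + 1.0418*g - 0.4738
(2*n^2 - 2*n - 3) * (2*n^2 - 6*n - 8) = 4*n^4 - 16*n^3 - 10*n^2 + 34*n + 24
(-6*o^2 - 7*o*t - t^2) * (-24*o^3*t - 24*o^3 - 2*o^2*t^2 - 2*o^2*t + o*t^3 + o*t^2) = 144*o^5*t + 144*o^5 + 180*o^4*t^2 + 180*o^4*t + 32*o^3*t^3 + 32*o^3*t^2 - 5*o^2*t^4 - 5*o^2*t^3 - o*t^5 - o*t^4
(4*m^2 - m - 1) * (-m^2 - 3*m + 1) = -4*m^4 - 11*m^3 + 8*m^2 + 2*m - 1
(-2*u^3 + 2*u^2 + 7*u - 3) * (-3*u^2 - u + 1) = 6*u^5 - 4*u^4 - 25*u^3 + 4*u^2 + 10*u - 3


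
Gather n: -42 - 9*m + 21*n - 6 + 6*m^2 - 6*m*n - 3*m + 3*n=6*m^2 - 12*m + n*(24 - 6*m) - 48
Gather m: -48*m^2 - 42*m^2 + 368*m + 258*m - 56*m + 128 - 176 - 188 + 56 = -90*m^2 + 570*m - 180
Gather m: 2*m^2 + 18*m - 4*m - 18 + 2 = 2*m^2 + 14*m - 16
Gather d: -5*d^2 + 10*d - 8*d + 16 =-5*d^2 + 2*d + 16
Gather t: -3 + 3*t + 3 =3*t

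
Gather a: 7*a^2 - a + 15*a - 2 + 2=7*a^2 + 14*a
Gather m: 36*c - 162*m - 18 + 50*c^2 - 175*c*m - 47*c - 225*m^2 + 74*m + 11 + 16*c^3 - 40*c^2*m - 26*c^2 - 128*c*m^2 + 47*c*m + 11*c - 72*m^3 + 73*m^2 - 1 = 16*c^3 + 24*c^2 - 72*m^3 + m^2*(-128*c - 152) + m*(-40*c^2 - 128*c - 88) - 8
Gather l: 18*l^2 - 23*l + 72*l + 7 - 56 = 18*l^2 + 49*l - 49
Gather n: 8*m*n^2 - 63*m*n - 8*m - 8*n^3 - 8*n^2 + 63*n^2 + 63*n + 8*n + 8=-8*m - 8*n^3 + n^2*(8*m + 55) + n*(71 - 63*m) + 8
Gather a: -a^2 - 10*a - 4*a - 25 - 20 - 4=-a^2 - 14*a - 49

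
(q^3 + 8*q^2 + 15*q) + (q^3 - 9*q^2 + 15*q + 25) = 2*q^3 - q^2 + 30*q + 25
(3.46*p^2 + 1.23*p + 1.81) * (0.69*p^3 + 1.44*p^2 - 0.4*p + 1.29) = 2.3874*p^5 + 5.8311*p^4 + 1.6361*p^3 + 6.5778*p^2 + 0.8627*p + 2.3349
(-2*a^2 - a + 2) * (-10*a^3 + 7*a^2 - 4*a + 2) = 20*a^5 - 4*a^4 - 19*a^3 + 14*a^2 - 10*a + 4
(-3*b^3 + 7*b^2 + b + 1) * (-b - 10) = 3*b^4 + 23*b^3 - 71*b^2 - 11*b - 10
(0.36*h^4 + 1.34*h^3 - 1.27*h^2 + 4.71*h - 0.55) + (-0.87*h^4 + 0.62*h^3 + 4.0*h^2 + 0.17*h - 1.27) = -0.51*h^4 + 1.96*h^3 + 2.73*h^2 + 4.88*h - 1.82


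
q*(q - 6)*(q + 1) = q^3 - 5*q^2 - 6*q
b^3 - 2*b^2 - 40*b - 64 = (b - 8)*(b + 2)*(b + 4)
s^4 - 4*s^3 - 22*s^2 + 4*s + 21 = (s - 7)*(s - 1)*(s + 1)*(s + 3)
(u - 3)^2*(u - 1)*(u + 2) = u^4 - 5*u^3 + u^2 + 21*u - 18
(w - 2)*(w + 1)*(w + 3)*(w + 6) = w^4 + 8*w^3 + 7*w^2 - 36*w - 36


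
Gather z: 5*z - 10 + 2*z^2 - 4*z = 2*z^2 + z - 10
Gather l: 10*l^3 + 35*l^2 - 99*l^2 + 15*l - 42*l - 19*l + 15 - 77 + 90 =10*l^3 - 64*l^2 - 46*l + 28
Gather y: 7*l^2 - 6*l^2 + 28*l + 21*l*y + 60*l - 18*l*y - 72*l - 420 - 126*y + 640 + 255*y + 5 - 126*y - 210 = l^2 + 16*l + y*(3*l + 3) + 15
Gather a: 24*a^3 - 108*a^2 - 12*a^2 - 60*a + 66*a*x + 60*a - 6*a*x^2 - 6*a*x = 24*a^3 - 120*a^2 + a*(-6*x^2 + 60*x)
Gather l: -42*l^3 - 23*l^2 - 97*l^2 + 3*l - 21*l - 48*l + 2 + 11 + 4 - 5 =-42*l^3 - 120*l^2 - 66*l + 12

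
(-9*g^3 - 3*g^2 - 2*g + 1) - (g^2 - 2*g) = -9*g^3 - 4*g^2 + 1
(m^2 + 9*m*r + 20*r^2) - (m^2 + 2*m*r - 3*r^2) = 7*m*r + 23*r^2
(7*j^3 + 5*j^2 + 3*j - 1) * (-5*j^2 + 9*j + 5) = -35*j^5 + 38*j^4 + 65*j^3 + 57*j^2 + 6*j - 5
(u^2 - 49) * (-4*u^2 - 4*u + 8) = -4*u^4 - 4*u^3 + 204*u^2 + 196*u - 392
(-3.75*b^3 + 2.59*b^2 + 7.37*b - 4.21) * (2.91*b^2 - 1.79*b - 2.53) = -10.9125*b^5 + 14.2494*b^4 + 26.2981*b^3 - 31.9961*b^2 - 11.1102*b + 10.6513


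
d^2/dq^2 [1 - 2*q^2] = -4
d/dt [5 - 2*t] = -2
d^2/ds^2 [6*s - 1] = 0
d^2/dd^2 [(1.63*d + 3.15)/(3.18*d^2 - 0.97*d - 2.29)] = ((-31.1004*d - 16.8718)*(-3.18*d^2 + 0.97*d + 2.29) - (1.63*d + 3.15)*(6.36*d - 0.97)*(12.72*d - 1.94))/(-3.18*d^2 + 0.97*d + 2.29)^3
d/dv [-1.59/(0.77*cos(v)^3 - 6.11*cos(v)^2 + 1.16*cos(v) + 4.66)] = (-3.6729*cos(v)^2 + 19.4298*cos(v) - 1.8444)*sin(v)/(0.77*cos(v)^3 - 6.11*cos(v)^2 + 1.16*cos(v) + 4.66)^2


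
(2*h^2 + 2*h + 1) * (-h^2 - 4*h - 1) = -2*h^4 - 10*h^3 - 11*h^2 - 6*h - 1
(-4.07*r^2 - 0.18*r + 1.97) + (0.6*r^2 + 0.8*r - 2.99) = -3.47*r^2 + 0.62*r - 1.02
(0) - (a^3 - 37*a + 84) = -a^3 + 37*a - 84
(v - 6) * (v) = v^2 - 6*v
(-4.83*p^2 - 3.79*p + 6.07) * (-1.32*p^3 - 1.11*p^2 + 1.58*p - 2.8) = 6.3756*p^5 + 10.3641*p^4 - 11.4369*p^3 + 0.798099999999998*p^2 + 20.2026*p - 16.996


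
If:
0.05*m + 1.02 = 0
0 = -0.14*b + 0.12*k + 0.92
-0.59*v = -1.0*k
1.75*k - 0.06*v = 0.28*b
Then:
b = 7.69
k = 1.31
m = -20.40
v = 2.21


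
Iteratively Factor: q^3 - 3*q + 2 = (q + 2)*(q^2 - 2*q + 1) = (q - 1)*(q + 2)*(q - 1)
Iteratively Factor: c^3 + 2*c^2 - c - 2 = (c + 2)*(c^2 - 1) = (c + 1)*(c + 2)*(c - 1)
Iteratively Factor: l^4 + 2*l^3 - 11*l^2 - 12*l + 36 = (l + 3)*(l^3 - l^2 - 8*l + 12) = (l + 3)^2*(l^2 - 4*l + 4) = (l - 2)*(l + 3)^2*(l - 2)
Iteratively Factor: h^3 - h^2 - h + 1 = (h - 1)*(h^2 - 1) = (h - 1)^2*(h + 1)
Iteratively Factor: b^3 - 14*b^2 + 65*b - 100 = (b - 5)*(b^2 - 9*b + 20) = (b - 5)*(b - 4)*(b - 5)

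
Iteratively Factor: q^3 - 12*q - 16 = (q + 2)*(q^2 - 2*q - 8) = (q - 4)*(q + 2)*(q + 2)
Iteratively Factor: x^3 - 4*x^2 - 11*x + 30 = (x + 3)*(x^2 - 7*x + 10) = (x - 5)*(x + 3)*(x - 2)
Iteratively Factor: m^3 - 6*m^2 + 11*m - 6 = (m - 2)*(m^2 - 4*m + 3) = (m - 3)*(m - 2)*(m - 1)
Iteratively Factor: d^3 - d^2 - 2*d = (d - 2)*(d^2 + d) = (d - 2)*(d + 1)*(d)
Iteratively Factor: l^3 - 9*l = (l)*(l^2 - 9) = l*(l - 3)*(l + 3)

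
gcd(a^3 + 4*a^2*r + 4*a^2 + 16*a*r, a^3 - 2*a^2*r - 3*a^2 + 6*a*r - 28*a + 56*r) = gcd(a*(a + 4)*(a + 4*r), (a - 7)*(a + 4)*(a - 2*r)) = a + 4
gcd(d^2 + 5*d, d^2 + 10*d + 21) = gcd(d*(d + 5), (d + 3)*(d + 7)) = 1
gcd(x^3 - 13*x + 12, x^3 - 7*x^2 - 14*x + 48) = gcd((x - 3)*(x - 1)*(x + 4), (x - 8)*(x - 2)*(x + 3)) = 1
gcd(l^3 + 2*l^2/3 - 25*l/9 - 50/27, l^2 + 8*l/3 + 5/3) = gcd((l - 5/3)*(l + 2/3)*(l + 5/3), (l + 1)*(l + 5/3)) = l + 5/3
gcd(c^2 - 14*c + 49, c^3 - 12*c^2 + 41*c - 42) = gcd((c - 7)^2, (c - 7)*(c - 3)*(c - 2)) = c - 7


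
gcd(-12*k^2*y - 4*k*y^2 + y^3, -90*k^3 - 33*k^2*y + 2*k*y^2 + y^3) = -6*k + y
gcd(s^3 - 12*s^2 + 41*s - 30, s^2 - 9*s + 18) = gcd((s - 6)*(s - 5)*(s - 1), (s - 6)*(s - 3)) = s - 6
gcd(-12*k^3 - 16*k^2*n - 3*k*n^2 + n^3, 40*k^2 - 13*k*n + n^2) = 1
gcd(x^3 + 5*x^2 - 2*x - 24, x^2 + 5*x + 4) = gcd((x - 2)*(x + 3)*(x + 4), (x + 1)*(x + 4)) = x + 4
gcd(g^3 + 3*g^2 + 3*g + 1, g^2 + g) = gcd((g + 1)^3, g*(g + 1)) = g + 1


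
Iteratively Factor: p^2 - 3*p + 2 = (p - 1)*(p - 2)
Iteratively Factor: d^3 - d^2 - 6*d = (d - 3)*(d^2 + 2*d) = (d - 3)*(d + 2)*(d)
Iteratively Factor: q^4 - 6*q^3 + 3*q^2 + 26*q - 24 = (q + 2)*(q^3 - 8*q^2 + 19*q - 12) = (q - 4)*(q + 2)*(q^2 - 4*q + 3) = (q - 4)*(q - 1)*(q + 2)*(q - 3)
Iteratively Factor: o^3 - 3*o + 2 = (o + 2)*(o^2 - 2*o + 1) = (o - 1)*(o + 2)*(o - 1)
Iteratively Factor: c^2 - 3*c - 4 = (c - 4)*(c + 1)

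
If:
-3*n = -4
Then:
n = 4/3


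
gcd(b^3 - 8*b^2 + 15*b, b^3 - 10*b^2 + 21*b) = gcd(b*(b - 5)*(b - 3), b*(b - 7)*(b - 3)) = b^2 - 3*b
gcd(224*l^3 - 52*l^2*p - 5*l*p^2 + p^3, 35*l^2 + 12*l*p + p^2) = 7*l + p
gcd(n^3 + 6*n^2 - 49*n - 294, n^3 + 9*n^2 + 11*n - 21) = n + 7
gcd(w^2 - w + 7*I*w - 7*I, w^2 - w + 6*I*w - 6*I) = w - 1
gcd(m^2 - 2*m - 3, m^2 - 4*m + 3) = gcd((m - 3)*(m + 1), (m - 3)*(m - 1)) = m - 3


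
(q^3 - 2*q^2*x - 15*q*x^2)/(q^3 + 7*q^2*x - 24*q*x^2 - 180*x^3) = q*(q + 3*x)/(q^2 + 12*q*x + 36*x^2)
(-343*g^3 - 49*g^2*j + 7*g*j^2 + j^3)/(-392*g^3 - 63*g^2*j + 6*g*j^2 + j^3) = (7*g - j)/(8*g - j)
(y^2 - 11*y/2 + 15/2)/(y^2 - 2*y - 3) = (y - 5/2)/(y + 1)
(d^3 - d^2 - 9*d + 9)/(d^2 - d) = d - 9/d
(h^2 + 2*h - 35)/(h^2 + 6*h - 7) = (h - 5)/(h - 1)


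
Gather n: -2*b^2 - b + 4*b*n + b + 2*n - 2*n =-2*b^2 + 4*b*n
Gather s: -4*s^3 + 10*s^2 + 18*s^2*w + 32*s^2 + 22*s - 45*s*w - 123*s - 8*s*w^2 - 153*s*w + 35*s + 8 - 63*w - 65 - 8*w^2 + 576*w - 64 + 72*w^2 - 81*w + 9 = -4*s^3 + s^2*(18*w + 42) + s*(-8*w^2 - 198*w - 66) + 64*w^2 + 432*w - 112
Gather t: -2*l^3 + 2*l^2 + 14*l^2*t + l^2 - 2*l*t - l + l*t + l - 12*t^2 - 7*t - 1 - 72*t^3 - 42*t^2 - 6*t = -2*l^3 + 3*l^2 - 72*t^3 - 54*t^2 + t*(14*l^2 - l - 13) - 1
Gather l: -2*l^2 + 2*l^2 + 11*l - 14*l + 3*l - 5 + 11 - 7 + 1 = 0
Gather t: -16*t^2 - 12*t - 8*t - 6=-16*t^2 - 20*t - 6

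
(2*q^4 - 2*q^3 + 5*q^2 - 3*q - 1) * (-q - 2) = -2*q^5 - 2*q^4 - q^3 - 7*q^2 + 7*q + 2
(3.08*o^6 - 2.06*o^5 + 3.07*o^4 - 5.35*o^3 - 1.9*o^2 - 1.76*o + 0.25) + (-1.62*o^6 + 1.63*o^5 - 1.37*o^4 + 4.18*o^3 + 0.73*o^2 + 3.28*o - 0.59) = 1.46*o^6 - 0.43*o^5 + 1.7*o^4 - 1.17*o^3 - 1.17*o^2 + 1.52*o - 0.34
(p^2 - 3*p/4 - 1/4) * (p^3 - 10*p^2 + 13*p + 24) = p^5 - 43*p^4/4 + 81*p^3/4 + 67*p^2/4 - 85*p/4 - 6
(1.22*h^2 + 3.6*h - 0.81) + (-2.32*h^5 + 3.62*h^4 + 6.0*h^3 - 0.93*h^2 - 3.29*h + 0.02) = -2.32*h^5 + 3.62*h^4 + 6.0*h^3 + 0.29*h^2 + 0.31*h - 0.79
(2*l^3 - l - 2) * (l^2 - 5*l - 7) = 2*l^5 - 10*l^4 - 15*l^3 + 3*l^2 + 17*l + 14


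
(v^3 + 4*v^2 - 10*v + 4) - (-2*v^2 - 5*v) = v^3 + 6*v^2 - 5*v + 4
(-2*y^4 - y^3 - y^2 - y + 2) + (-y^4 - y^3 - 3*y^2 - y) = -3*y^4 - 2*y^3 - 4*y^2 - 2*y + 2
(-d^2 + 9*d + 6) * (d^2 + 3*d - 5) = -d^4 + 6*d^3 + 38*d^2 - 27*d - 30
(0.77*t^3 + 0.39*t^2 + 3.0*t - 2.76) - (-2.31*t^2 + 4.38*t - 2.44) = 0.77*t^3 + 2.7*t^2 - 1.38*t - 0.32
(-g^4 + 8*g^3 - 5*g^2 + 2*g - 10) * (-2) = 2*g^4 - 16*g^3 + 10*g^2 - 4*g + 20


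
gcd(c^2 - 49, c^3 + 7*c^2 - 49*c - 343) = c^2 - 49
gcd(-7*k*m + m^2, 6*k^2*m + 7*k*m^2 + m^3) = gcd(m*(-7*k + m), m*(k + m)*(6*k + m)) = m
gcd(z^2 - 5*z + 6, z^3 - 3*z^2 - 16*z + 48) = z - 3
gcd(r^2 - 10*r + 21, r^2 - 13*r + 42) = r - 7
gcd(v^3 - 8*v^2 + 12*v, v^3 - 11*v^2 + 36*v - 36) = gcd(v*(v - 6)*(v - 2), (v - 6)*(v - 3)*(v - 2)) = v^2 - 8*v + 12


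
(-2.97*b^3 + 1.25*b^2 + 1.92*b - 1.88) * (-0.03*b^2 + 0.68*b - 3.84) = 0.0891*b^5 - 2.0571*b^4 + 12.1972*b^3 - 3.438*b^2 - 8.6512*b + 7.2192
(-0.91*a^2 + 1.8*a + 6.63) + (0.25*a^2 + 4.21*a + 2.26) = -0.66*a^2 + 6.01*a + 8.89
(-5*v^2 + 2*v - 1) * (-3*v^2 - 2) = 15*v^4 - 6*v^3 + 13*v^2 - 4*v + 2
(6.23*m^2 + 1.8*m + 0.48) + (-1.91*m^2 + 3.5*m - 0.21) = 4.32*m^2 + 5.3*m + 0.27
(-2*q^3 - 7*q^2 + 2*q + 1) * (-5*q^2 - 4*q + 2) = 10*q^5 + 43*q^4 + 14*q^3 - 27*q^2 + 2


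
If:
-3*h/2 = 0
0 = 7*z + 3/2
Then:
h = 0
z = -3/14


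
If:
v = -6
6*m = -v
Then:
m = 1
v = -6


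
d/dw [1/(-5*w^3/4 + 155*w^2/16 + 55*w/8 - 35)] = 32*(6*w^2 - 31*w - 11)/(5*(4*w^3 - 31*w^2 - 22*w + 112)^2)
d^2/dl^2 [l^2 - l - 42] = 2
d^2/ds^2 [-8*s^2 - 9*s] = -16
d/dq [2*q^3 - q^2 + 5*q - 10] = 6*q^2 - 2*q + 5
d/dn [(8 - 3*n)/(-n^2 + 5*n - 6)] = (-3*n^2 + 16*n - 22)/(n^4 - 10*n^3 + 37*n^2 - 60*n + 36)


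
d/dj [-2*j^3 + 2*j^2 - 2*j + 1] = -6*j^2 + 4*j - 2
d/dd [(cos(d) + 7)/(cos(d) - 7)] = 14*sin(d)/(cos(d) - 7)^2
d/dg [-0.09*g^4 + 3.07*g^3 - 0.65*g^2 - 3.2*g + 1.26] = -0.36*g^3 + 9.21*g^2 - 1.3*g - 3.2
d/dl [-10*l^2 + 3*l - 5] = 3 - 20*l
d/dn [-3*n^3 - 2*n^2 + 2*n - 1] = -9*n^2 - 4*n + 2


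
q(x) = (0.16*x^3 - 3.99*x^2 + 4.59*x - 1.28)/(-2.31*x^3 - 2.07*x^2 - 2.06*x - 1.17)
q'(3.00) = -0.02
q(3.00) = 0.22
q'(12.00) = -0.01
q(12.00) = 0.06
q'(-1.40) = -5.67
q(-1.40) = -4.00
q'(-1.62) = -3.40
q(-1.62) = -3.03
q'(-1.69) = -2.95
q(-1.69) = -2.81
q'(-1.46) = -4.86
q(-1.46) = -3.68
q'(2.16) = 0.03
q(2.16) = 0.22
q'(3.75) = -0.03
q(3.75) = 0.20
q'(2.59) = -0.00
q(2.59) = 0.22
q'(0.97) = 0.27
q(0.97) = 0.06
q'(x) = (0.48*x^2 - 7.98*x + 4.59)/(-2.31*x^3 - 2.07*x^2 - 2.06*x - 1.17) + (6.93*x^2 + 4.14*x + 2.06)*(0.16*x^3 - 3.99*x^2 + 4.59*x - 1.28)/(-2.31*x^3 - 2.07*x^2 - 2.06*x - 1.17)^2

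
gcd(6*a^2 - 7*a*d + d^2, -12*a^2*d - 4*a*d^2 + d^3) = 6*a - d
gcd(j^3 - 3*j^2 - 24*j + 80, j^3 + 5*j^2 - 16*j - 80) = j^2 + j - 20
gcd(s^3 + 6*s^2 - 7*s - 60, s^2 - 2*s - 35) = s + 5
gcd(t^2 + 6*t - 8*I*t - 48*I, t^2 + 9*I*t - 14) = 1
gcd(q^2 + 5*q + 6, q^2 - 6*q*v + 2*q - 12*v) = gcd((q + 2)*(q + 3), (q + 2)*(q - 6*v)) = q + 2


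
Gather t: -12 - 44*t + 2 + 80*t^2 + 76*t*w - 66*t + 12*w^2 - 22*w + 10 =80*t^2 + t*(76*w - 110) + 12*w^2 - 22*w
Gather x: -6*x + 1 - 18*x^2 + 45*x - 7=-18*x^2 + 39*x - 6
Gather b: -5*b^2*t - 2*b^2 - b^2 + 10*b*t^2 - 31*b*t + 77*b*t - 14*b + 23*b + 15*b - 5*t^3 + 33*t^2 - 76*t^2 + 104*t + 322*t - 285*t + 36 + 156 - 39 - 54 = b^2*(-5*t - 3) + b*(10*t^2 + 46*t + 24) - 5*t^3 - 43*t^2 + 141*t + 99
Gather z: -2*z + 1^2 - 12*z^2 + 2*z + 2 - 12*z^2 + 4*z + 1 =-24*z^2 + 4*z + 4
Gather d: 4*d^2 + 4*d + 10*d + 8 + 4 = 4*d^2 + 14*d + 12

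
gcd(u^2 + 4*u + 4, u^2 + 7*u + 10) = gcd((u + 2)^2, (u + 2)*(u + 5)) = u + 2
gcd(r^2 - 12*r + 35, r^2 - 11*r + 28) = r - 7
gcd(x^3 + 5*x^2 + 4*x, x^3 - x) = x^2 + x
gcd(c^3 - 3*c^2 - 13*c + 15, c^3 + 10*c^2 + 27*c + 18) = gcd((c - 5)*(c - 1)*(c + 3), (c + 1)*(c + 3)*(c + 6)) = c + 3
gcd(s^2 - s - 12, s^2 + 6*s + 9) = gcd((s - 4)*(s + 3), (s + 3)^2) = s + 3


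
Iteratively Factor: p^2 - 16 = (p + 4)*(p - 4)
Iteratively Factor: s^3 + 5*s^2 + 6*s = (s + 2)*(s^2 + 3*s) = (s + 2)*(s + 3)*(s)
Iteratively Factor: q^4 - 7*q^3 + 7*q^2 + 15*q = (q)*(q^3 - 7*q^2 + 7*q + 15) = q*(q - 5)*(q^2 - 2*q - 3) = q*(q - 5)*(q - 3)*(q + 1)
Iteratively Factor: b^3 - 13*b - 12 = (b - 4)*(b^2 + 4*b + 3) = (b - 4)*(b + 1)*(b + 3)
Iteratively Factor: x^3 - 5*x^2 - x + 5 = (x - 5)*(x^2 - 1) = (x - 5)*(x + 1)*(x - 1)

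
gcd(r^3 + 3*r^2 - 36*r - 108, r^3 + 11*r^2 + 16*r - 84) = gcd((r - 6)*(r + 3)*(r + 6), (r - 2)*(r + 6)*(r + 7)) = r + 6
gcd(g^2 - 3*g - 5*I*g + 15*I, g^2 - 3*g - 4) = 1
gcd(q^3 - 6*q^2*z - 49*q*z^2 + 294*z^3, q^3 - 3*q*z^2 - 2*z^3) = 1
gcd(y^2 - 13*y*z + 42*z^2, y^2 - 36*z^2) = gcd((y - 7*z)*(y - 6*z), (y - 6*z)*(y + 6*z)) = y - 6*z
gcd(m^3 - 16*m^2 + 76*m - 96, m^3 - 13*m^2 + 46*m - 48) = m^2 - 10*m + 16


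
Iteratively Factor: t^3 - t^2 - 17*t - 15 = (t + 1)*(t^2 - 2*t - 15) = (t - 5)*(t + 1)*(t + 3)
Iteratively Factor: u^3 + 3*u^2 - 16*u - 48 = (u + 4)*(u^2 - u - 12) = (u + 3)*(u + 4)*(u - 4)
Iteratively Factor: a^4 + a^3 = (a)*(a^3 + a^2) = a^2*(a^2 + a) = a^2*(a + 1)*(a)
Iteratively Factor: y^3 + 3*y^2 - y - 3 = (y - 1)*(y^2 + 4*y + 3) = (y - 1)*(y + 3)*(y + 1)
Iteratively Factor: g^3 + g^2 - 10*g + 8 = (g - 1)*(g^2 + 2*g - 8) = (g - 1)*(g + 4)*(g - 2)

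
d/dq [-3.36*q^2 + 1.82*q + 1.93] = 1.82 - 6.72*q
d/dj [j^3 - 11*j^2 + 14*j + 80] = 3*j^2 - 22*j + 14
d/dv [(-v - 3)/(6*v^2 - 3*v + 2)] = (6*v^2 + 36*v - 11)/(36*v^4 - 36*v^3 + 33*v^2 - 12*v + 4)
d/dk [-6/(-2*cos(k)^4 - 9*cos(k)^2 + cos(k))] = 6*(8*cos(k)^3 + 18*cos(k) - 1)*sin(k)/((2*cos(k)^3 + 9*cos(k) - 1)^2*cos(k)^2)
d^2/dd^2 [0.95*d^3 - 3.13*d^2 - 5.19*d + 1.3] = 5.7*d - 6.26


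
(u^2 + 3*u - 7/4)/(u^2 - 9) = (u^2 + 3*u - 7/4)/(u^2 - 9)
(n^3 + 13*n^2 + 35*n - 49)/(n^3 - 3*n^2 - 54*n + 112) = (n^2 + 6*n - 7)/(n^2 - 10*n + 16)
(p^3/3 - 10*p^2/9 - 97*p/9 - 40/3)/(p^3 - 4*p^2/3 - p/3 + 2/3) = (3*p^3 - 10*p^2 - 97*p - 120)/(3*(3*p^3 - 4*p^2 - p + 2))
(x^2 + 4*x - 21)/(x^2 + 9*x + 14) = (x - 3)/(x + 2)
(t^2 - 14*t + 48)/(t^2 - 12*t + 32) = (t - 6)/(t - 4)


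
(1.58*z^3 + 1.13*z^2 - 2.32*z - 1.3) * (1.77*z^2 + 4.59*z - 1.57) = 2.7966*z^5 + 9.2523*z^4 - 1.4003*z^3 - 14.7239*z^2 - 2.3246*z + 2.041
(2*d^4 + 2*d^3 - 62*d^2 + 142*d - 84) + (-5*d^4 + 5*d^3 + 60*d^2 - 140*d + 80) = -3*d^4 + 7*d^3 - 2*d^2 + 2*d - 4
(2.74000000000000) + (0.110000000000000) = 2.85000000000000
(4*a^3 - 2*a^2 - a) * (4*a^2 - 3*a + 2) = 16*a^5 - 20*a^4 + 10*a^3 - a^2 - 2*a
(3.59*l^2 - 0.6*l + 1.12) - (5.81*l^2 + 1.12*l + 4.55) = -2.22*l^2 - 1.72*l - 3.43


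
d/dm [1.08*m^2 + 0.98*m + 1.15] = 2.16*m + 0.98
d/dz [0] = 0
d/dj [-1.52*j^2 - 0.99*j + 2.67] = -3.04*j - 0.99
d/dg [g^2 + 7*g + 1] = 2*g + 7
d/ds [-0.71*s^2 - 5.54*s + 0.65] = -1.42*s - 5.54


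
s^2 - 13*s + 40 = (s - 8)*(s - 5)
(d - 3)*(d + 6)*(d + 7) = d^3 + 10*d^2 + 3*d - 126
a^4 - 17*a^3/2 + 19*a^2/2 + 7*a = a*(a - 7)*(a - 2)*(a + 1/2)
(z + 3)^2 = z^2 + 6*z + 9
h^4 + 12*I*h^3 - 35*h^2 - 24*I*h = h*(h + I)*(h + 3*I)*(h + 8*I)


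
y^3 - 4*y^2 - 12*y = y*(y - 6)*(y + 2)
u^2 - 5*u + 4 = (u - 4)*(u - 1)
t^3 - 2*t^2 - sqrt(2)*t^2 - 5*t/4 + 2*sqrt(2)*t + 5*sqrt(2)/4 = (t - 5/2)*(t + 1/2)*(t - sqrt(2))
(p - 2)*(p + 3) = p^2 + p - 6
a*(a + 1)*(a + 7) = a^3 + 8*a^2 + 7*a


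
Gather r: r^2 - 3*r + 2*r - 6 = r^2 - r - 6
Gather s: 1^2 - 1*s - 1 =-s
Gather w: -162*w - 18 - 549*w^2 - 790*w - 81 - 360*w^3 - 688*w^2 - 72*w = -360*w^3 - 1237*w^2 - 1024*w - 99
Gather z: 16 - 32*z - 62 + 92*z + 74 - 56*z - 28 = 4*z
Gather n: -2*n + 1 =1 - 2*n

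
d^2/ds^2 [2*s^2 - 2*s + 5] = 4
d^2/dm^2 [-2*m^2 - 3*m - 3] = -4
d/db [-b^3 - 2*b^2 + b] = -3*b^2 - 4*b + 1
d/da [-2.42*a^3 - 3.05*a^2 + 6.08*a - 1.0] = -7.26*a^2 - 6.1*a + 6.08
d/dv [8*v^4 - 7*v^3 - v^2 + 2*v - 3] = 32*v^3 - 21*v^2 - 2*v + 2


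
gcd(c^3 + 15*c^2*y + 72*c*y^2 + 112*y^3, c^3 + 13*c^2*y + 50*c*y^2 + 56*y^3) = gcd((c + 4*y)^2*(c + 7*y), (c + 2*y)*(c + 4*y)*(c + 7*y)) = c^2 + 11*c*y + 28*y^2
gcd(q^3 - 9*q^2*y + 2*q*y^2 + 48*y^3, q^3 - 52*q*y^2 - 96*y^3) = -q^2 + 6*q*y + 16*y^2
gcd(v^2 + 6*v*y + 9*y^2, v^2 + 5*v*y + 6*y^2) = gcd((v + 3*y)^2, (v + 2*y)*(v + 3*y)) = v + 3*y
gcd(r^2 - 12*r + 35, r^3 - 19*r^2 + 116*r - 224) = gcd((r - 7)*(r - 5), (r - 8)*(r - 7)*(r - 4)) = r - 7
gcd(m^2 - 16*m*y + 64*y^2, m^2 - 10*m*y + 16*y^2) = -m + 8*y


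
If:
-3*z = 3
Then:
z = -1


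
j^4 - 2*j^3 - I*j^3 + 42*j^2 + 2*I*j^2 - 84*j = j*(j - 2)*(j - 7*I)*(j + 6*I)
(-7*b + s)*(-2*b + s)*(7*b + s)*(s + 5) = 98*b^3*s + 490*b^3 - 49*b^2*s^2 - 245*b^2*s - 2*b*s^3 - 10*b*s^2 + s^4 + 5*s^3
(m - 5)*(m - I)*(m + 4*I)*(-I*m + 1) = -I*m^4 + 4*m^3 + 5*I*m^3 - 20*m^2 - I*m^2 + 4*m + 5*I*m - 20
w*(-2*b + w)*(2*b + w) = -4*b^2*w + w^3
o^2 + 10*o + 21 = (o + 3)*(o + 7)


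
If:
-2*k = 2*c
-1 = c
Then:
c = -1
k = 1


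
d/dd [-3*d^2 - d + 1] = -6*d - 1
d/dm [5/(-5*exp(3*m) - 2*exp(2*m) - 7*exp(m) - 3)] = (75*exp(2*m) + 20*exp(m) + 35)*exp(m)/(5*exp(3*m) + 2*exp(2*m) + 7*exp(m) + 3)^2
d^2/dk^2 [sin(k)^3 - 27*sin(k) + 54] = -9*sin(k)^3 + 33*sin(k)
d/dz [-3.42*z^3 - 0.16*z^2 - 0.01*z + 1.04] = -10.26*z^2 - 0.32*z - 0.01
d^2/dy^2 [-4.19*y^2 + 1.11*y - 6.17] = -8.38000000000000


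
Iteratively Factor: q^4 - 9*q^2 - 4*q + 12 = (q + 2)*(q^3 - 2*q^2 - 5*q + 6) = (q - 1)*(q + 2)*(q^2 - q - 6) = (q - 1)*(q + 2)^2*(q - 3)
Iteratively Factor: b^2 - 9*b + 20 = (b - 4)*(b - 5)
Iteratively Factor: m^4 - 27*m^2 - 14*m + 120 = (m - 2)*(m^3 + 2*m^2 - 23*m - 60) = (m - 2)*(m + 4)*(m^2 - 2*m - 15) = (m - 5)*(m - 2)*(m + 4)*(m + 3)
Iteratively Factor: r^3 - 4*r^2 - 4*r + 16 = (r - 4)*(r^2 - 4) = (r - 4)*(r + 2)*(r - 2)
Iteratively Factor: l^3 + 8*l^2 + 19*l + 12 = (l + 4)*(l^2 + 4*l + 3) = (l + 1)*(l + 4)*(l + 3)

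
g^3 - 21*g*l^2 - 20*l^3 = (g - 5*l)*(g + l)*(g + 4*l)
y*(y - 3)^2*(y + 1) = y^4 - 5*y^3 + 3*y^2 + 9*y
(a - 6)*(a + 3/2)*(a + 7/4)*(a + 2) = a^4 - 3*a^3/4 - 179*a^2/8 - 99*a/2 - 63/2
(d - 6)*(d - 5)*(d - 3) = d^3 - 14*d^2 + 63*d - 90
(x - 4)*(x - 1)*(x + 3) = x^3 - 2*x^2 - 11*x + 12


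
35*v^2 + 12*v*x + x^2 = (5*v + x)*(7*v + x)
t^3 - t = t*(t - 1)*(t + 1)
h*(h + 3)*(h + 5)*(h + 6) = h^4 + 14*h^3 + 63*h^2 + 90*h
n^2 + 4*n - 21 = (n - 3)*(n + 7)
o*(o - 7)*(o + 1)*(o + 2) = o^4 - 4*o^3 - 19*o^2 - 14*o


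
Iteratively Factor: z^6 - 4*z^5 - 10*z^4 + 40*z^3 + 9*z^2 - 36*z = (z - 1)*(z^5 - 3*z^4 - 13*z^3 + 27*z^2 + 36*z) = (z - 1)*(z + 1)*(z^4 - 4*z^3 - 9*z^2 + 36*z) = z*(z - 1)*(z + 1)*(z^3 - 4*z^2 - 9*z + 36) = z*(z - 3)*(z - 1)*(z + 1)*(z^2 - z - 12) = z*(z - 4)*(z - 3)*(z - 1)*(z + 1)*(z + 3)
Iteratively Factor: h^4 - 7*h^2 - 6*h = (h - 3)*(h^3 + 3*h^2 + 2*h) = (h - 3)*(h + 1)*(h^2 + 2*h) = h*(h - 3)*(h + 1)*(h + 2)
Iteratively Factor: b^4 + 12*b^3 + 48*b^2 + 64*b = (b + 4)*(b^3 + 8*b^2 + 16*b) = (b + 4)^2*(b^2 + 4*b) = b*(b + 4)^2*(b + 4)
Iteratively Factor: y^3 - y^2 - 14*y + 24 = (y + 4)*(y^2 - 5*y + 6) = (y - 3)*(y + 4)*(y - 2)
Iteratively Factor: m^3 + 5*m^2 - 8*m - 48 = (m + 4)*(m^2 + m - 12) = (m - 3)*(m + 4)*(m + 4)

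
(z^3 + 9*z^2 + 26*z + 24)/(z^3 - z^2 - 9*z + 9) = (z^2 + 6*z + 8)/(z^2 - 4*z + 3)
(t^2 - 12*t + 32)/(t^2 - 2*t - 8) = (t - 8)/(t + 2)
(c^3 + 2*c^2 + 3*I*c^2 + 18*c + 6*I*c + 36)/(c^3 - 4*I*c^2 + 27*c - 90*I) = (c^2 + c*(2 + 6*I) + 12*I)/(c^2 - I*c + 30)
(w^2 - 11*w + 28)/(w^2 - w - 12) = (w - 7)/(w + 3)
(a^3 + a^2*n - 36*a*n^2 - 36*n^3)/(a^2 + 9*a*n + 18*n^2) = (a^2 - 5*a*n - 6*n^2)/(a + 3*n)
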